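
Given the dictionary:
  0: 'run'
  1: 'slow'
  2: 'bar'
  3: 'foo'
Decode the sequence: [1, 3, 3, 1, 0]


Look up each index in the dictionary:
  1 -> 'slow'
  3 -> 'foo'
  3 -> 'foo'
  1 -> 'slow'
  0 -> 'run'

Decoded: "slow foo foo slow run"


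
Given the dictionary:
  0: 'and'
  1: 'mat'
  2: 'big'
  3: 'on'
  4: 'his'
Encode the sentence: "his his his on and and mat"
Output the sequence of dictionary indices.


Look up each word in the dictionary:
  'his' -> 4
  'his' -> 4
  'his' -> 4
  'on' -> 3
  'and' -> 0
  'and' -> 0
  'mat' -> 1

Encoded: [4, 4, 4, 3, 0, 0, 1]


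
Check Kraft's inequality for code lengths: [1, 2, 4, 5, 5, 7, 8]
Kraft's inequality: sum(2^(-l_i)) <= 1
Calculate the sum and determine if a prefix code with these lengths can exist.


Sum = 2^(-1) + 2^(-2) + 2^(-4) + 2^(-5) + 2^(-5) + 2^(-7) + 2^(-8)
    = 0.5 + 0.25 + 0.0625 + 0.03125 + 0.03125 + 0.0078125 + 0.00390625
    = 227/256 = 0.88671875
Since 0.88671875 <= 1, Kraft's inequality IS satisfied.
A prefix code with these lengths CAN exist.

Kraft sum = 0.88671875. Satisfied.


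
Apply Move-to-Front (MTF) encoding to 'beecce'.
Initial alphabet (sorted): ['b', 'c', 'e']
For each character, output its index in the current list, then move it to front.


MTF encoding:
'b': index 0 in ['b', 'c', 'e'] -> ['b', 'c', 'e']
'e': index 2 in ['b', 'c', 'e'] -> ['e', 'b', 'c']
'e': index 0 in ['e', 'b', 'c'] -> ['e', 'b', 'c']
'c': index 2 in ['e', 'b', 'c'] -> ['c', 'e', 'b']
'c': index 0 in ['c', 'e', 'b'] -> ['c', 'e', 'b']
'e': index 1 in ['c', 'e', 'b'] -> ['e', 'c', 'b']


Output: [0, 2, 0, 2, 0, 1]


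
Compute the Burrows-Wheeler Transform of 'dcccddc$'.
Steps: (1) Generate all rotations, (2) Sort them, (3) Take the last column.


Rotations (sorted):
  0: $dcccddc -> last char: c
  1: c$dcccdd -> last char: d
  2: cccddc$d -> last char: d
  3: ccddc$dc -> last char: c
  4: cddc$dcc -> last char: c
  5: dc$dcccd -> last char: d
  6: dcccddc$ -> last char: $
  7: ddc$dccc -> last char: c


BWT = cddccd$c


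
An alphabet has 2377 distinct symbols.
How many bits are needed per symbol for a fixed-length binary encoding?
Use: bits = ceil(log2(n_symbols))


log2(2377) = 11.2149
Bracket: 2^11 = 2048 < 2377 <= 2^12 = 4096
So ceil(log2(2377)) = 12

bits = ceil(log2(2377)) = ceil(11.2149) = 12 bits


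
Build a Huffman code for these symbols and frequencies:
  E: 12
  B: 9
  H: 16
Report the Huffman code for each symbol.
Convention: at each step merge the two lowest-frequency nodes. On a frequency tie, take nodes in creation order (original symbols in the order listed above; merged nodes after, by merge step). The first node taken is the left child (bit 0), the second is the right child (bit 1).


Huffman tree construction:
Step 1: Merge B(9) + E(12) = 21
Step 2: Merge H(16) + (B+E)(21) = 37
Read each symbol's code off the tree from the root (left child = 0, right child = 1).

Codes:
  E: 11 (length 2)
  B: 10 (length 2)
  H: 0 (length 1)
Average code length: 58/37 = 1.5676 bits/symbol


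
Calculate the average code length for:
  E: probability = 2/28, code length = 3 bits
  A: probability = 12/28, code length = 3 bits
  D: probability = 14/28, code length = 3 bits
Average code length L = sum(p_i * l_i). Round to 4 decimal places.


Weighted contributions p_i * l_i:
  E: (2/28) * 3 = 6/28
  A: (12/28) * 3 = 36/28
  D: (14/28) * 3 = 42/28
Sum = (6 + 36 + 42)/28 = 84/28

L = 84/28 = 3.0000 bits/symbol


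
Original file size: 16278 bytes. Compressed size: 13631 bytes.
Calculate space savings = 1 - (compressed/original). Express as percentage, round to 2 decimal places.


ratio = compressed/original = 13631/16278 = 0.837388
savings = 1 - ratio = 1 - 0.837388 = 0.162612
as a percentage: 0.162612 * 100 = 16.26%

Space savings = 1 - 13631/16278 = 16.26%


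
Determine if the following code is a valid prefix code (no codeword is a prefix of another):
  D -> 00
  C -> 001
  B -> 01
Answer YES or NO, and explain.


Checking each pair (does one codeword prefix another?):
  D='00' vs C='001': prefix -- VIOLATION

NO -- this is NOT a valid prefix code. D (00) is a prefix of C (001).


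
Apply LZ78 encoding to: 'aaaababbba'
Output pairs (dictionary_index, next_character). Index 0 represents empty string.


LZ78 encoding steps:
Dictionary: {0: ''}
Step 1: w='' (idx 0), next='a' -> output (0, 'a'), add 'a' as idx 1
Step 2: w='a' (idx 1), next='a' -> output (1, 'a'), add 'aa' as idx 2
Step 3: w='a' (idx 1), next='b' -> output (1, 'b'), add 'ab' as idx 3
Step 4: w='ab' (idx 3), next='b' -> output (3, 'b'), add 'abb' as idx 4
Step 5: w='' (idx 0), next='b' -> output (0, 'b'), add 'b' as idx 5
Step 6: w='a' (idx 1), end of input -> output (1, '')


Encoded: [(0, 'a'), (1, 'a'), (1, 'b'), (3, 'b'), (0, 'b'), (1, '')]


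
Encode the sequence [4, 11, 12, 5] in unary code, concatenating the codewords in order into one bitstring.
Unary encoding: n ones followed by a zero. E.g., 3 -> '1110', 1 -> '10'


Encode each number as n ones followed by a terminating 0:
  4 -> 11110 (5 bits)
  11 -> 111111111110 (12 bits)
  12 -> 1111111111110 (13 bits)
  5 -> 111110 (6 bits)
Total length = 5 + 12 + 13 + 6 = 36 bits.

Unary([4, 11, 12, 5]) = 111101111111111101111111111110111110 (36 bits)


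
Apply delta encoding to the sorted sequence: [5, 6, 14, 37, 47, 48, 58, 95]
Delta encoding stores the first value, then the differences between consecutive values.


First value: 5
Deltas:
  6 - 5 = 1
  14 - 6 = 8
  37 - 14 = 23
  47 - 37 = 10
  48 - 47 = 1
  58 - 48 = 10
  95 - 58 = 37


Delta encoded: [5, 1, 8, 23, 10, 1, 10, 37]


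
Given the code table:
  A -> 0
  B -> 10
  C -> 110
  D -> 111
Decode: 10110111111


Decoding:
10 -> B
110 -> C
111 -> D
111 -> D


Result: BCDD


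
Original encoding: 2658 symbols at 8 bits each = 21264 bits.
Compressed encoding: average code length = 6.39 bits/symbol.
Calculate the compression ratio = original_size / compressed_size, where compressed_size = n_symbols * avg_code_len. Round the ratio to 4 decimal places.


original_size = n_symbols * orig_bits = 2658 * 8 = 21264 bits
compressed_size = n_symbols * avg_code_len = 2658 * 6.39 = 16984.62 bits
ratio = original_size / compressed_size = 21264 / 16984.62 = 1.252

Compression ratio = 1.252


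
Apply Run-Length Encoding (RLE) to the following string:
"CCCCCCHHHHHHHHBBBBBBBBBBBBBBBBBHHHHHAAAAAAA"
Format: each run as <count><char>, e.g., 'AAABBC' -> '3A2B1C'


Scanning runs left to right:
  i=0: run of 'C' x 6 -> '6C'
  i=6: run of 'H' x 8 -> '8H'
  i=14: run of 'B' x 17 -> '17B'
  i=31: run of 'H' x 5 -> '5H'
  i=36: run of 'A' x 7 -> '7A'

RLE = 6C8H17B5H7A


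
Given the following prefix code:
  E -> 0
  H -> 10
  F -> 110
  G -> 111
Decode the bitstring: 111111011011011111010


Decoding step by step:
Bits 111 -> G
Bits 111 -> G
Bits 0 -> E
Bits 110 -> F
Bits 110 -> F
Bits 111 -> G
Bits 110 -> F
Bits 10 -> H


Decoded message: GGEFFGFH


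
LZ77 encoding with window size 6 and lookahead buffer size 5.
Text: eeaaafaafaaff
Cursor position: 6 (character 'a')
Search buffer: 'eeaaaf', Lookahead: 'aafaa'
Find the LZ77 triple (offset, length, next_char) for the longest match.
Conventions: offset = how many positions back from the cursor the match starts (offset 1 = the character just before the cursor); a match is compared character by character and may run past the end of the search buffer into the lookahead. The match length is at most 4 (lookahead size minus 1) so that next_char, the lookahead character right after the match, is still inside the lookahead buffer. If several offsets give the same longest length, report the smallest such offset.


Try each offset into the search buffer:
  offset=1 (pos 5, char 'f'): match length 0
  offset=2 (pos 4, char 'a'): match length 1
  offset=3 (pos 3, char 'a'): match length 4
  offset=4 (pos 2, char 'a'): match length 2
  offset=5 (pos 1, char 'e'): match length 0
  offset=6 (pos 0, char 'e'): match length 0
Longest match has length 4 at offset 3.
next_char = character at position 6 + 4 = 10 -> 'a'

Best match: offset=3, length=4 (matching 'aafa' starting at position 3)
LZ77 triple: (3, 4, 'a')


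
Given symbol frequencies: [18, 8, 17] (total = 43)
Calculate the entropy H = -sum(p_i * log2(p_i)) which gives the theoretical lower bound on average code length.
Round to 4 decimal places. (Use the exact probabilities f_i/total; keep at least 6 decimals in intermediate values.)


Per-symbol terms -p_i * log2(p_i) with p_i = f_i/43:
  p = 18/43 = 0.418605: log2(p) = -1.256340, -p*log2(p) = 0.525910
  p = 8/43 = 0.186047: log2(p) = -2.426265, -p*log2(p) = 0.451398
  p = 17/43 = 0.395349: log2(p) = -1.338802, -p*log2(p) = 0.529294
H = 0.525910 + 0.451398 + 0.529294 = 1.506602

H = 1.5066 bits/symbol


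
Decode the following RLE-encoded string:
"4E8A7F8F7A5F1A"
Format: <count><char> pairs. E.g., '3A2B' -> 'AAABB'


Expanding each <count><char> pair:
  4E -> 'EEEE'
  8A -> 'AAAAAAAA'
  7F -> 'FFFFFFF'
  8F -> 'FFFFFFFF'
  7A -> 'AAAAAAA'
  5F -> 'FFFFF'
  1A -> 'A'

Decoded = EEEEAAAAAAAAFFFFFFFFFFFFFFFAAAAAAAFFFFFA


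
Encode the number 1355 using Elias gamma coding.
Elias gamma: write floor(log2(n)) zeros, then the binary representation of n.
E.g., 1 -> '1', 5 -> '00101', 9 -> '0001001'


num_bits = floor(log2(1355)) + 1 = 11
leading_zeros = num_bits - 1 = 10
binary(1355) = 10101001011

Elias gamma(1355) = '0000000000' + '10101001011' = 000000000010101001011 (21 bits)


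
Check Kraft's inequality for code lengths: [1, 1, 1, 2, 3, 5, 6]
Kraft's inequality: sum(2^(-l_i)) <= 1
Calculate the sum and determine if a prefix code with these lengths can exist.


Sum = 2^(-1) + 2^(-1) + 2^(-1) + 2^(-2) + 2^(-3) + 2^(-5) + 2^(-6)
    = 0.5 + 0.5 + 0.5 + 0.25 + 0.125 + 0.03125 + 0.015625
    = 123/64 = 1.921875
Since 1.921875 > 1, Kraft's inequality is NOT satisfied.
A prefix code with these lengths CANNOT exist.

Kraft sum = 1.921875. Not satisfied.


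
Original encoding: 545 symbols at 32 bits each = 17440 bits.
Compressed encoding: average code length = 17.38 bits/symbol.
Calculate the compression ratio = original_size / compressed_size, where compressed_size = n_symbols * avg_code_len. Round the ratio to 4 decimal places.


original_size = n_symbols * orig_bits = 545 * 32 = 17440 bits
compressed_size = n_symbols * avg_code_len = 545 * 17.38 = 9472.1 bits
ratio = original_size / compressed_size = 17440 / 9472.1 = 1.8412

Compression ratio = 1.8412


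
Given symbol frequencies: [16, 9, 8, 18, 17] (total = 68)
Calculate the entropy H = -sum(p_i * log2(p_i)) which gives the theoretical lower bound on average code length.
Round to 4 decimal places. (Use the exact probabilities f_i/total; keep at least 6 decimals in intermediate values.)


Per-symbol terms -p_i * log2(p_i) with p_i = f_i/68:
  p = 16/68 = 0.235294: log2(p) = -2.087463, -p*log2(p) = 0.491168
  p = 9/68 = 0.132353: log2(p) = -2.917538, -p*log2(p) = 0.386145
  p = 8/68 = 0.117647: log2(p) = -3.087463, -p*log2(p) = 0.363231
  p = 18/68 = 0.264706: log2(p) = -1.917538, -p*log2(p) = 0.507584
  p = 17/68 = 0.250000: log2(p) = -2.000000, -p*log2(p) = 0.500000
H = 0.491168 + 0.386145 + 0.363231 + 0.507584 + 0.500000 = 2.248128

H = 2.2481 bits/symbol


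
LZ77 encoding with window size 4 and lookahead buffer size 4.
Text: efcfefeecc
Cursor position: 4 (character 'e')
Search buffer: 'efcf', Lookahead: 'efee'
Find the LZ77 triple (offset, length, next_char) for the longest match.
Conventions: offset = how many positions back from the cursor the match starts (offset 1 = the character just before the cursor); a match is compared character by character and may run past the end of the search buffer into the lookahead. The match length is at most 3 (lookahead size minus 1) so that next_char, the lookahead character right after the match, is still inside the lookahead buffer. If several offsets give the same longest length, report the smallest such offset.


Try each offset into the search buffer:
  offset=1 (pos 3, char 'f'): match length 0
  offset=2 (pos 2, char 'c'): match length 0
  offset=3 (pos 1, char 'f'): match length 0
  offset=4 (pos 0, char 'e'): match length 2
Longest match has length 2 at offset 4.
next_char = character at position 4 + 2 = 6 -> 'e'

Best match: offset=4, length=2 (matching 'ef' starting at position 0)
LZ77 triple: (4, 2, 'e')


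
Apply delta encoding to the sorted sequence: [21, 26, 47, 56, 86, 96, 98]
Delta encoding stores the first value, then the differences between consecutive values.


First value: 21
Deltas:
  26 - 21 = 5
  47 - 26 = 21
  56 - 47 = 9
  86 - 56 = 30
  96 - 86 = 10
  98 - 96 = 2


Delta encoded: [21, 5, 21, 9, 30, 10, 2]


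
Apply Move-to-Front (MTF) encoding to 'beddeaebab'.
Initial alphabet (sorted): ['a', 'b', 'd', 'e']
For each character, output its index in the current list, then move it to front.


MTF encoding:
'b': index 1 in ['a', 'b', 'd', 'e'] -> ['b', 'a', 'd', 'e']
'e': index 3 in ['b', 'a', 'd', 'e'] -> ['e', 'b', 'a', 'd']
'd': index 3 in ['e', 'b', 'a', 'd'] -> ['d', 'e', 'b', 'a']
'd': index 0 in ['d', 'e', 'b', 'a'] -> ['d', 'e', 'b', 'a']
'e': index 1 in ['d', 'e', 'b', 'a'] -> ['e', 'd', 'b', 'a']
'a': index 3 in ['e', 'd', 'b', 'a'] -> ['a', 'e', 'd', 'b']
'e': index 1 in ['a', 'e', 'd', 'b'] -> ['e', 'a', 'd', 'b']
'b': index 3 in ['e', 'a', 'd', 'b'] -> ['b', 'e', 'a', 'd']
'a': index 2 in ['b', 'e', 'a', 'd'] -> ['a', 'b', 'e', 'd']
'b': index 1 in ['a', 'b', 'e', 'd'] -> ['b', 'a', 'e', 'd']


Output: [1, 3, 3, 0, 1, 3, 1, 3, 2, 1]


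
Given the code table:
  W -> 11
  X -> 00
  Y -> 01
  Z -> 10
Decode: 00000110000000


Decoding:
00 -> X
00 -> X
01 -> Y
10 -> Z
00 -> X
00 -> X
00 -> X


Result: XXYZXXX


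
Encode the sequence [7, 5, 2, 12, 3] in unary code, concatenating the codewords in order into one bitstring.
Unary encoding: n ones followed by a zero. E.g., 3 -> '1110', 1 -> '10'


Encode each number as n ones followed by a terminating 0:
  7 -> 11111110 (8 bits)
  5 -> 111110 (6 bits)
  2 -> 110 (3 bits)
  12 -> 1111111111110 (13 bits)
  3 -> 1110 (4 bits)
Total length = 8 + 6 + 3 + 13 + 4 = 34 bits.

Unary([7, 5, 2, 12, 3]) = 1111111011111011011111111111101110 (34 bits)


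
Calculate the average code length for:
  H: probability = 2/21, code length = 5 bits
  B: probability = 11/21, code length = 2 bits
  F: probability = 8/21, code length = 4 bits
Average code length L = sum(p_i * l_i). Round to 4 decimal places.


Weighted contributions p_i * l_i:
  H: (2/21) * 5 = 10/21
  B: (11/21) * 2 = 22/21
  F: (8/21) * 4 = 32/21
Sum = (10 + 22 + 32)/21 = 64/21

L = 64/21 = 3.0476 bits/symbol


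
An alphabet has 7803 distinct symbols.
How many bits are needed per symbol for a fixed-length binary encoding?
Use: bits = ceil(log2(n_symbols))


log2(7803) = 12.9298
Bracket: 2^12 = 4096 < 7803 <= 2^13 = 8192
So ceil(log2(7803)) = 13

bits = ceil(log2(7803)) = ceil(12.9298) = 13 bits


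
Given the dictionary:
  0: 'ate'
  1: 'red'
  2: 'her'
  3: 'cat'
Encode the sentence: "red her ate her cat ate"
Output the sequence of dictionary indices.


Look up each word in the dictionary:
  'red' -> 1
  'her' -> 2
  'ate' -> 0
  'her' -> 2
  'cat' -> 3
  'ate' -> 0

Encoded: [1, 2, 0, 2, 3, 0]


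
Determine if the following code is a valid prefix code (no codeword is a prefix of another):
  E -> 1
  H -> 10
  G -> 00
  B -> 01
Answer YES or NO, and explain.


Checking each pair (does one codeword prefix another?):
  E='1' vs H='10': prefix -- VIOLATION

NO -- this is NOT a valid prefix code. E (1) is a prefix of H (10).


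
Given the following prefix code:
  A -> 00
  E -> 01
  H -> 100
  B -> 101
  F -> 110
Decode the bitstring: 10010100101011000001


Decoding step by step:
Bits 100 -> H
Bits 101 -> B
Bits 00 -> A
Bits 101 -> B
Bits 01 -> E
Bits 100 -> H
Bits 00 -> A
Bits 01 -> E


Decoded message: HBABEHAE


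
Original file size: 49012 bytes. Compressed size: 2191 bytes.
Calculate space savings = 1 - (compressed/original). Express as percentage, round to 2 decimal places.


ratio = compressed/original = 2191/49012 = 0.044703
savings = 1 - ratio = 1 - 0.044703 = 0.955297
as a percentage: 0.955297 * 100 = 95.53%

Space savings = 1 - 2191/49012 = 95.53%


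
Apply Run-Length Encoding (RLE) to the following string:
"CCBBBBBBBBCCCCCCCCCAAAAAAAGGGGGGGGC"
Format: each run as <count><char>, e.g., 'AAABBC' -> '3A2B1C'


Scanning runs left to right:
  i=0: run of 'C' x 2 -> '2C'
  i=2: run of 'B' x 8 -> '8B'
  i=10: run of 'C' x 9 -> '9C'
  i=19: run of 'A' x 7 -> '7A'
  i=26: run of 'G' x 8 -> '8G'
  i=34: run of 'C' x 1 -> '1C'

RLE = 2C8B9C7A8G1C


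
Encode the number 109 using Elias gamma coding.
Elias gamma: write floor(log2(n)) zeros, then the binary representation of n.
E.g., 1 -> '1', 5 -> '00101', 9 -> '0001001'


num_bits = floor(log2(109)) + 1 = 7
leading_zeros = num_bits - 1 = 6
binary(109) = 1101101

Elias gamma(109) = '000000' + '1101101' = 0000001101101 (13 bits)


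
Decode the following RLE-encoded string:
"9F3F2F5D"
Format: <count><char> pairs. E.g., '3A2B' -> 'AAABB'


Expanding each <count><char> pair:
  9F -> 'FFFFFFFFF'
  3F -> 'FFF'
  2F -> 'FF'
  5D -> 'DDDDD'

Decoded = FFFFFFFFFFFFFFDDDDD


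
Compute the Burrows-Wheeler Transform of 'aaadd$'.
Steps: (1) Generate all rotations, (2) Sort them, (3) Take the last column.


Rotations (sorted):
  0: $aaadd -> last char: d
  1: aaadd$ -> last char: $
  2: aadd$a -> last char: a
  3: add$aa -> last char: a
  4: d$aaad -> last char: d
  5: dd$aaa -> last char: a


BWT = d$aada


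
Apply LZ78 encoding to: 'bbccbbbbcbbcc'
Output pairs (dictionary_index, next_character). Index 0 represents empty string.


LZ78 encoding steps:
Dictionary: {0: ''}
Step 1: w='' (idx 0), next='b' -> output (0, 'b'), add 'b' as idx 1
Step 2: w='b' (idx 1), next='c' -> output (1, 'c'), add 'bc' as idx 2
Step 3: w='' (idx 0), next='c' -> output (0, 'c'), add 'c' as idx 3
Step 4: w='b' (idx 1), next='b' -> output (1, 'b'), add 'bb' as idx 4
Step 5: w='bb' (idx 4), next='c' -> output (4, 'c'), add 'bbc' as idx 5
Step 6: w='bbc' (idx 5), next='c' -> output (5, 'c'), add 'bbcc' as idx 6


Encoded: [(0, 'b'), (1, 'c'), (0, 'c'), (1, 'b'), (4, 'c'), (5, 'c')]


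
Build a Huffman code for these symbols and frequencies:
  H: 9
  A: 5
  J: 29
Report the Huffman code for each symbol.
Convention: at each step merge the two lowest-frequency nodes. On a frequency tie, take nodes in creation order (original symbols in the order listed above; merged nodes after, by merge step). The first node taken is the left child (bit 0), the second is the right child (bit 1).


Huffman tree construction:
Step 1: Merge A(5) + H(9) = 14
Step 2: Merge (A+H)(14) + J(29) = 43
Read each symbol's code off the tree from the root (left child = 0, right child = 1).

Codes:
  H: 01 (length 2)
  A: 00 (length 2)
  J: 1 (length 1)
Average code length: 57/43 = 1.3256 bits/symbol


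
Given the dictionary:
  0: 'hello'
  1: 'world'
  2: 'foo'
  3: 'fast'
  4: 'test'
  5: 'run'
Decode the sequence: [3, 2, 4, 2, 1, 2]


Look up each index in the dictionary:
  3 -> 'fast'
  2 -> 'foo'
  4 -> 'test'
  2 -> 'foo'
  1 -> 'world'
  2 -> 'foo'

Decoded: "fast foo test foo world foo"


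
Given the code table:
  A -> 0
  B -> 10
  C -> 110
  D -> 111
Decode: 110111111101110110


Decoding:
110 -> C
111 -> D
111 -> D
10 -> B
111 -> D
0 -> A
110 -> C


Result: CDDBDAC


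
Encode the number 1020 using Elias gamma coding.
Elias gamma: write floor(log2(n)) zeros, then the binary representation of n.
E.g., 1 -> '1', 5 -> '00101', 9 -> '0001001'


num_bits = floor(log2(1020)) + 1 = 10
leading_zeros = num_bits - 1 = 9
binary(1020) = 1111111100

Elias gamma(1020) = '000000000' + '1111111100' = 0000000001111111100 (19 bits)


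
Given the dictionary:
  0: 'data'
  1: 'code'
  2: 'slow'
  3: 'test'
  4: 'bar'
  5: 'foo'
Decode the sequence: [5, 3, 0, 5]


Look up each index in the dictionary:
  5 -> 'foo'
  3 -> 'test'
  0 -> 'data'
  5 -> 'foo'

Decoded: "foo test data foo"


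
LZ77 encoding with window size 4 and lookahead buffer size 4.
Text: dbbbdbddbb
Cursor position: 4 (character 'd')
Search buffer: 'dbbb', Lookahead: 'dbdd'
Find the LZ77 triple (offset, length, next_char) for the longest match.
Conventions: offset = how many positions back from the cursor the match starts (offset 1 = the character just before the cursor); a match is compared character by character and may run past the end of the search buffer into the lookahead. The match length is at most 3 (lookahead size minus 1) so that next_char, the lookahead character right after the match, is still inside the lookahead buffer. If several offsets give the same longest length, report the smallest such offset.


Try each offset into the search buffer:
  offset=1 (pos 3, char 'b'): match length 0
  offset=2 (pos 2, char 'b'): match length 0
  offset=3 (pos 1, char 'b'): match length 0
  offset=4 (pos 0, char 'd'): match length 2
Longest match has length 2 at offset 4.
next_char = character at position 4 + 2 = 6 -> 'd'

Best match: offset=4, length=2 (matching 'db' starting at position 0)
LZ77 triple: (4, 2, 'd')


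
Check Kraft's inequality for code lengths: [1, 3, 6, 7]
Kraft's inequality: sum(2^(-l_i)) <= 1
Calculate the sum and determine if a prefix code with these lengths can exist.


Sum = 2^(-1) + 2^(-3) + 2^(-6) + 2^(-7)
    = 0.5 + 0.125 + 0.015625 + 0.0078125
    = 83/128 = 0.6484375
Since 0.6484375 <= 1, Kraft's inequality IS satisfied.
A prefix code with these lengths CAN exist.

Kraft sum = 0.6484375. Satisfied.


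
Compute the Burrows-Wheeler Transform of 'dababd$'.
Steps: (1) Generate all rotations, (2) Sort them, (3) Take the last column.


Rotations (sorted):
  0: $dababd -> last char: d
  1: ababd$d -> last char: d
  2: abd$dab -> last char: b
  3: babd$da -> last char: a
  4: bd$daba -> last char: a
  5: d$dabab -> last char: b
  6: dababd$ -> last char: $


BWT = ddbaab$


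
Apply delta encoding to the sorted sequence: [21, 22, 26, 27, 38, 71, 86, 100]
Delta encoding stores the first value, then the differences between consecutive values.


First value: 21
Deltas:
  22 - 21 = 1
  26 - 22 = 4
  27 - 26 = 1
  38 - 27 = 11
  71 - 38 = 33
  86 - 71 = 15
  100 - 86 = 14


Delta encoded: [21, 1, 4, 1, 11, 33, 15, 14]


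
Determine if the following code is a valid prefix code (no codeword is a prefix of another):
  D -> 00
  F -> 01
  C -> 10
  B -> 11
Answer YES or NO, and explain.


Checking each pair (does one codeword prefix another?):
  D='00' vs F='01': no prefix
  D='00' vs C='10': no prefix
  D='00' vs B='11': no prefix
  F='01' vs D='00': no prefix
  F='01' vs C='10': no prefix
  F='01' vs B='11': no prefix
  C='10' vs D='00': no prefix
  C='10' vs F='01': no prefix
  C='10' vs B='11': no prefix
  B='11' vs D='00': no prefix
  B='11' vs F='01': no prefix
  B='11' vs C='10': no prefix
No violation found over all pairs.

YES -- this is a valid prefix code. No codeword is a prefix of any other codeword.


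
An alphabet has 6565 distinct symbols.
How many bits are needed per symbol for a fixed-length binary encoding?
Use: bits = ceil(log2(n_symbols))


log2(6565) = 12.6806
Bracket: 2^12 = 4096 < 6565 <= 2^13 = 8192
So ceil(log2(6565)) = 13

bits = ceil(log2(6565)) = ceil(12.6806) = 13 bits


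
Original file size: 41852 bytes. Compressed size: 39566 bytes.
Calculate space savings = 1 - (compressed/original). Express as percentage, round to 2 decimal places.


ratio = compressed/original = 39566/41852 = 0.945379
savings = 1 - ratio = 1 - 0.945379 = 0.054621
as a percentage: 0.054621 * 100 = 5.46%

Space savings = 1 - 39566/41852 = 5.46%


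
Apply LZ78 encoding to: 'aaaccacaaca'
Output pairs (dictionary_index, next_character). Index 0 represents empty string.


LZ78 encoding steps:
Dictionary: {0: ''}
Step 1: w='' (idx 0), next='a' -> output (0, 'a'), add 'a' as idx 1
Step 2: w='a' (idx 1), next='a' -> output (1, 'a'), add 'aa' as idx 2
Step 3: w='' (idx 0), next='c' -> output (0, 'c'), add 'c' as idx 3
Step 4: w='c' (idx 3), next='a' -> output (3, 'a'), add 'ca' as idx 4
Step 5: w='ca' (idx 4), next='a' -> output (4, 'a'), add 'caa' as idx 5
Step 6: w='ca' (idx 4), end of input -> output (4, '')


Encoded: [(0, 'a'), (1, 'a'), (0, 'c'), (3, 'a'), (4, 'a'), (4, '')]


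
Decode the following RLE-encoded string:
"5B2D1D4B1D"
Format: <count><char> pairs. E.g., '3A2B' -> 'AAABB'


Expanding each <count><char> pair:
  5B -> 'BBBBB'
  2D -> 'DD'
  1D -> 'D'
  4B -> 'BBBB'
  1D -> 'D'

Decoded = BBBBBDDDBBBBD


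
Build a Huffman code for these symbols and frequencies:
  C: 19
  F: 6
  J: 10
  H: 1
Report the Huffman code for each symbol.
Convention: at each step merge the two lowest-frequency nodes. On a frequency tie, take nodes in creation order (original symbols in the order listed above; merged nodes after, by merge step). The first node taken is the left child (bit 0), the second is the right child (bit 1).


Huffman tree construction:
Step 1: Merge H(1) + F(6) = 7
Step 2: Merge (H+F)(7) + J(10) = 17
Step 3: Merge ((H+F)+J)(17) + C(19) = 36
Read each symbol's code off the tree from the root (left child = 0, right child = 1).

Codes:
  C: 1 (length 1)
  F: 001 (length 3)
  J: 01 (length 2)
  H: 000 (length 3)
Average code length: 60/36 = 1.6667 bits/symbol


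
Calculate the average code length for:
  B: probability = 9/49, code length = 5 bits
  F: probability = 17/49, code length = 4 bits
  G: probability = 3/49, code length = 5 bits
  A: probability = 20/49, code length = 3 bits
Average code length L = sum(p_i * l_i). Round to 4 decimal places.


Weighted contributions p_i * l_i:
  B: (9/49) * 5 = 45/49
  F: (17/49) * 4 = 68/49
  G: (3/49) * 5 = 15/49
  A: (20/49) * 3 = 60/49
Sum = (45 + 68 + 15 + 60)/49 = 188/49

L = 188/49 = 3.8367 bits/symbol


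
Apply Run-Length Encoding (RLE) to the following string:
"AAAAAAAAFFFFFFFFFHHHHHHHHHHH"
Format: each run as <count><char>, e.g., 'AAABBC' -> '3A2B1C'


Scanning runs left to right:
  i=0: run of 'A' x 8 -> '8A'
  i=8: run of 'F' x 9 -> '9F'
  i=17: run of 'H' x 11 -> '11H'

RLE = 8A9F11H


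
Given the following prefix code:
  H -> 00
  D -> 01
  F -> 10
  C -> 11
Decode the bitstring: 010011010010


Decoding step by step:
Bits 01 -> D
Bits 00 -> H
Bits 11 -> C
Bits 01 -> D
Bits 00 -> H
Bits 10 -> F


Decoded message: DHCDHF


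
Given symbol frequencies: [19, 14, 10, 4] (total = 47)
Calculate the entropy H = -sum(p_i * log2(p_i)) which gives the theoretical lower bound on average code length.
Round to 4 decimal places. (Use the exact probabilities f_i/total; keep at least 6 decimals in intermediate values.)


Per-symbol terms -p_i * log2(p_i) with p_i = f_i/47:
  p = 19/47 = 0.404255: log2(p) = -1.306661, -p*log2(p) = 0.528225
  p = 14/47 = 0.297872: log2(p) = -1.747234, -p*log2(p) = 0.520453
  p = 10/47 = 0.212766: log2(p) = -2.232661, -p*log2(p) = 0.475034
  p = 4/47 = 0.085106: log2(p) = -3.554589, -p*log2(p) = 0.302518
H = 0.528225 + 0.520453 + 0.475034 + 0.302518 = 1.826230

H = 1.8262 bits/symbol


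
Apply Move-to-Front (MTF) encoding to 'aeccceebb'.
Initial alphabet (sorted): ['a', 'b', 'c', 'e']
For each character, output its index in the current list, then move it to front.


MTF encoding:
'a': index 0 in ['a', 'b', 'c', 'e'] -> ['a', 'b', 'c', 'e']
'e': index 3 in ['a', 'b', 'c', 'e'] -> ['e', 'a', 'b', 'c']
'c': index 3 in ['e', 'a', 'b', 'c'] -> ['c', 'e', 'a', 'b']
'c': index 0 in ['c', 'e', 'a', 'b'] -> ['c', 'e', 'a', 'b']
'c': index 0 in ['c', 'e', 'a', 'b'] -> ['c', 'e', 'a', 'b']
'e': index 1 in ['c', 'e', 'a', 'b'] -> ['e', 'c', 'a', 'b']
'e': index 0 in ['e', 'c', 'a', 'b'] -> ['e', 'c', 'a', 'b']
'b': index 3 in ['e', 'c', 'a', 'b'] -> ['b', 'e', 'c', 'a']
'b': index 0 in ['b', 'e', 'c', 'a'] -> ['b', 'e', 'c', 'a']


Output: [0, 3, 3, 0, 0, 1, 0, 3, 0]


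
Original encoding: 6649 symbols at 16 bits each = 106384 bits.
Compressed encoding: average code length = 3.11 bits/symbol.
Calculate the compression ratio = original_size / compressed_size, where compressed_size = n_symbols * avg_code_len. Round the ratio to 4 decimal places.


original_size = n_symbols * orig_bits = 6649 * 16 = 106384 bits
compressed_size = n_symbols * avg_code_len = 6649 * 3.11 = 20678.39 bits
ratio = original_size / compressed_size = 106384 / 20678.39 = 5.1447

Compression ratio = 5.1447


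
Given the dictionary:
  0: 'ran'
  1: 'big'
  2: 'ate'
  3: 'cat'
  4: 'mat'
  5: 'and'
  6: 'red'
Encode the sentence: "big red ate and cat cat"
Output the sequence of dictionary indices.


Look up each word in the dictionary:
  'big' -> 1
  'red' -> 6
  'ate' -> 2
  'and' -> 5
  'cat' -> 3
  'cat' -> 3

Encoded: [1, 6, 2, 5, 3, 3]


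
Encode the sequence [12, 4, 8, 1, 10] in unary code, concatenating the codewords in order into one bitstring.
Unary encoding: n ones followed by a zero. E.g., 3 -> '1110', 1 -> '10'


Encode each number as n ones followed by a terminating 0:
  12 -> 1111111111110 (13 bits)
  4 -> 11110 (5 bits)
  8 -> 111111110 (9 bits)
  1 -> 10 (2 bits)
  10 -> 11111111110 (11 bits)
Total length = 13 + 5 + 9 + 2 + 11 = 40 bits.

Unary([12, 4, 8, 1, 10]) = 1111111111110111101111111101011111111110 (40 bits)


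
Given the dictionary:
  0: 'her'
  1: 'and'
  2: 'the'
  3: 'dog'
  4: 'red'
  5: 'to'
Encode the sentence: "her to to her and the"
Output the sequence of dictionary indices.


Look up each word in the dictionary:
  'her' -> 0
  'to' -> 5
  'to' -> 5
  'her' -> 0
  'and' -> 1
  'the' -> 2

Encoded: [0, 5, 5, 0, 1, 2]


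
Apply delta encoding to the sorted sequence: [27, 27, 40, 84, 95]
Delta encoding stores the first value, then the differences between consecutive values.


First value: 27
Deltas:
  27 - 27 = 0
  40 - 27 = 13
  84 - 40 = 44
  95 - 84 = 11


Delta encoded: [27, 0, 13, 44, 11]


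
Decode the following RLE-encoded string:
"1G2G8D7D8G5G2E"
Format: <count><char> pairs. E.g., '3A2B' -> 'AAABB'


Expanding each <count><char> pair:
  1G -> 'G'
  2G -> 'GG'
  8D -> 'DDDDDDDD'
  7D -> 'DDDDDDD'
  8G -> 'GGGGGGGG'
  5G -> 'GGGGG'
  2E -> 'EE'

Decoded = GGGDDDDDDDDDDDDDDDGGGGGGGGGGGGGEE


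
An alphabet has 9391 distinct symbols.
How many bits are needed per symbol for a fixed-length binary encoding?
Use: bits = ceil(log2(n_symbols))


log2(9391) = 13.1971
Bracket: 2^13 = 8192 < 9391 <= 2^14 = 16384
So ceil(log2(9391)) = 14

bits = ceil(log2(9391)) = ceil(13.1971) = 14 bits


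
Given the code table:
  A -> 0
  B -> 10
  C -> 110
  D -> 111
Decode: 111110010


Decoding:
111 -> D
110 -> C
0 -> A
10 -> B


Result: DCAB


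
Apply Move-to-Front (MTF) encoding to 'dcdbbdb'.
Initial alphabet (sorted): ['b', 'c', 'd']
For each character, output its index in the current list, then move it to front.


MTF encoding:
'd': index 2 in ['b', 'c', 'd'] -> ['d', 'b', 'c']
'c': index 2 in ['d', 'b', 'c'] -> ['c', 'd', 'b']
'd': index 1 in ['c', 'd', 'b'] -> ['d', 'c', 'b']
'b': index 2 in ['d', 'c', 'b'] -> ['b', 'd', 'c']
'b': index 0 in ['b', 'd', 'c'] -> ['b', 'd', 'c']
'd': index 1 in ['b', 'd', 'c'] -> ['d', 'b', 'c']
'b': index 1 in ['d', 'b', 'c'] -> ['b', 'd', 'c']


Output: [2, 2, 1, 2, 0, 1, 1]


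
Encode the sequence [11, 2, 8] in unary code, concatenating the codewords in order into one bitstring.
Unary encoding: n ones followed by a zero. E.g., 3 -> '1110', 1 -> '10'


Encode each number as n ones followed by a terminating 0:
  11 -> 111111111110 (12 bits)
  2 -> 110 (3 bits)
  8 -> 111111110 (9 bits)
Total length = 12 + 3 + 9 = 24 bits.

Unary([11, 2, 8]) = 111111111110110111111110 (24 bits)


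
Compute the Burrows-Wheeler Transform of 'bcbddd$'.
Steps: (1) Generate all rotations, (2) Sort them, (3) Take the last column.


Rotations (sorted):
  0: $bcbddd -> last char: d
  1: bcbddd$ -> last char: $
  2: bddd$bc -> last char: c
  3: cbddd$b -> last char: b
  4: d$bcbdd -> last char: d
  5: dd$bcbd -> last char: d
  6: ddd$bcb -> last char: b


BWT = d$cbddb


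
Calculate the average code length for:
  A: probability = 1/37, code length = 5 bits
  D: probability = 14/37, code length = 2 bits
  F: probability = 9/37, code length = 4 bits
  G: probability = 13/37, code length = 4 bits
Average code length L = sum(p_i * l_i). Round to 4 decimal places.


Weighted contributions p_i * l_i:
  A: (1/37) * 5 = 5/37
  D: (14/37) * 2 = 28/37
  F: (9/37) * 4 = 36/37
  G: (13/37) * 4 = 52/37
Sum = (5 + 28 + 36 + 52)/37 = 121/37

L = 121/37 = 3.2703 bits/symbol


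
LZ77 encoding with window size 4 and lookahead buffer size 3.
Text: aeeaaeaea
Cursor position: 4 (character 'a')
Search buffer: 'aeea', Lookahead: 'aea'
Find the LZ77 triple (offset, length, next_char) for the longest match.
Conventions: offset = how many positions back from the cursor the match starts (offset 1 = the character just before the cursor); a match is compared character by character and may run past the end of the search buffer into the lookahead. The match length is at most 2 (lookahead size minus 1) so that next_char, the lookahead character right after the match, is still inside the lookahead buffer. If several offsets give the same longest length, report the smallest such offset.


Try each offset into the search buffer:
  offset=1 (pos 3, char 'a'): match length 1
  offset=2 (pos 2, char 'e'): match length 0
  offset=3 (pos 1, char 'e'): match length 0
  offset=4 (pos 0, char 'a'): match length 2
Longest match has length 2 at offset 4.
next_char = character at position 4 + 2 = 6 -> 'a'

Best match: offset=4, length=2 (matching 'ae' starting at position 0)
LZ77 triple: (4, 2, 'a')


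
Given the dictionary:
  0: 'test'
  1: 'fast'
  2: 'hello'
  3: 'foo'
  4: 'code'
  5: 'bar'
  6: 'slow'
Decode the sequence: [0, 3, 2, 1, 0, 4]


Look up each index in the dictionary:
  0 -> 'test'
  3 -> 'foo'
  2 -> 'hello'
  1 -> 'fast'
  0 -> 'test'
  4 -> 'code'

Decoded: "test foo hello fast test code"


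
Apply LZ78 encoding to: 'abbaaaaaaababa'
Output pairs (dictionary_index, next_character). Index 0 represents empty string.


LZ78 encoding steps:
Dictionary: {0: ''}
Step 1: w='' (idx 0), next='a' -> output (0, 'a'), add 'a' as idx 1
Step 2: w='' (idx 0), next='b' -> output (0, 'b'), add 'b' as idx 2
Step 3: w='b' (idx 2), next='a' -> output (2, 'a'), add 'ba' as idx 3
Step 4: w='a' (idx 1), next='a' -> output (1, 'a'), add 'aa' as idx 4
Step 5: w='aa' (idx 4), next='a' -> output (4, 'a'), add 'aaa' as idx 5
Step 6: w='a' (idx 1), next='b' -> output (1, 'b'), add 'ab' as idx 6
Step 7: w='ab' (idx 6), next='a' -> output (6, 'a'), add 'aba' as idx 7


Encoded: [(0, 'a'), (0, 'b'), (2, 'a'), (1, 'a'), (4, 'a'), (1, 'b'), (6, 'a')]


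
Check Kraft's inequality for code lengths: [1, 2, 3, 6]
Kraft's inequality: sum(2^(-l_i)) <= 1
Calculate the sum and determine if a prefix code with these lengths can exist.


Sum = 2^(-1) + 2^(-2) + 2^(-3) + 2^(-6)
    = 0.5 + 0.25 + 0.125 + 0.015625
    = 57/64 = 0.890625
Since 0.890625 <= 1, Kraft's inequality IS satisfied.
A prefix code with these lengths CAN exist.

Kraft sum = 0.890625. Satisfied.


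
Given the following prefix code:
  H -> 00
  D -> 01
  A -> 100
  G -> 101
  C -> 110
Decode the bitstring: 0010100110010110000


Decoding step by step:
Bits 00 -> H
Bits 101 -> G
Bits 00 -> H
Bits 110 -> C
Bits 01 -> D
Bits 01 -> D
Bits 100 -> A
Bits 00 -> H


Decoded message: HGHCDDAH


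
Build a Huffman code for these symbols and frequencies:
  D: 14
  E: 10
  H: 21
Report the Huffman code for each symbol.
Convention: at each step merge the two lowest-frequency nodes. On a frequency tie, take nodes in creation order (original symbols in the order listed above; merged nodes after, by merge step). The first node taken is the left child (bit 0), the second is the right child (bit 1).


Huffman tree construction:
Step 1: Merge E(10) + D(14) = 24
Step 2: Merge H(21) + (E+D)(24) = 45
Read each symbol's code off the tree from the root (left child = 0, right child = 1).

Codes:
  D: 11 (length 2)
  E: 10 (length 2)
  H: 0 (length 1)
Average code length: 69/45 = 1.5333 bits/symbol


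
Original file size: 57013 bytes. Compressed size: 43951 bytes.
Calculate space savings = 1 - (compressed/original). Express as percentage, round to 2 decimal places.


ratio = compressed/original = 43951/57013 = 0.770894
savings = 1 - ratio = 1 - 0.770894 = 0.229106
as a percentage: 0.229106 * 100 = 22.91%

Space savings = 1 - 43951/57013 = 22.91%


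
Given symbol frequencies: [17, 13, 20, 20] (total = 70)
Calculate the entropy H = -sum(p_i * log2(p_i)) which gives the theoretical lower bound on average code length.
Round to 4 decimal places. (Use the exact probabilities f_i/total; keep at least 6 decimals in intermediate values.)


Per-symbol terms -p_i * log2(p_i) with p_i = f_i/70:
  p = 17/70 = 0.242857: log2(p) = -2.041820, -p*log2(p) = 0.495871
  p = 13/70 = 0.185714: log2(p) = -2.428843, -p*log2(p) = 0.451071
  p = 20/70 = 0.285714: log2(p) = -1.807355, -p*log2(p) = 0.516387
  p = 20/70 = 0.285714: log2(p) = -1.807355, -p*log2(p) = 0.516387
H = 0.495871 + 0.451071 + 0.516387 + 0.516387 = 1.979716

H = 1.9797 bits/symbol


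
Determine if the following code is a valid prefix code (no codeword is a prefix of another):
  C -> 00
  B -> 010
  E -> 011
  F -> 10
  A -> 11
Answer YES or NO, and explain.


Checking each pair (does one codeword prefix another?):
  C='00' vs B='010': no prefix
  C='00' vs E='011': no prefix
  C='00' vs F='10': no prefix
  C='00' vs A='11': no prefix
  B='010' vs C='00': no prefix
  B='010' vs E='011': no prefix
  B='010' vs F='10': no prefix
  B='010' vs A='11': no prefix
  E='011' vs C='00': no prefix
  E='011' vs B='010': no prefix
  E='011' vs F='10': no prefix
  E='011' vs A='11': no prefix
  F='10' vs C='00': no prefix
  F='10' vs B='010': no prefix
  F='10' vs E='011': no prefix
  F='10' vs A='11': no prefix
  A='11' vs C='00': no prefix
  A='11' vs B='010': no prefix
  A='11' vs E='011': no prefix
  A='11' vs F='10': no prefix
No violation found over all pairs.

YES -- this is a valid prefix code. No codeword is a prefix of any other codeword.


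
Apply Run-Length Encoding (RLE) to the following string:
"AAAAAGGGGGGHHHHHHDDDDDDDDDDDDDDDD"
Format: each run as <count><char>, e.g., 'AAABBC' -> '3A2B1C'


Scanning runs left to right:
  i=0: run of 'A' x 5 -> '5A'
  i=5: run of 'G' x 6 -> '6G'
  i=11: run of 'H' x 6 -> '6H'
  i=17: run of 'D' x 16 -> '16D'

RLE = 5A6G6H16D


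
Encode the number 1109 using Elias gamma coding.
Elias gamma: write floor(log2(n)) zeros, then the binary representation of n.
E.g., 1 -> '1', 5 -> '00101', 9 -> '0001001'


num_bits = floor(log2(1109)) + 1 = 11
leading_zeros = num_bits - 1 = 10
binary(1109) = 10001010101

Elias gamma(1109) = '0000000000' + '10001010101' = 000000000010001010101 (21 bits)


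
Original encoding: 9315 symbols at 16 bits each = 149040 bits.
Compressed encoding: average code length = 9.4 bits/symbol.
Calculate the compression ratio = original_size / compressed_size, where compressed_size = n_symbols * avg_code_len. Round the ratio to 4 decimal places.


original_size = n_symbols * orig_bits = 9315 * 16 = 149040 bits
compressed_size = n_symbols * avg_code_len = 9315 * 9.4 = 87561.0 bits
ratio = original_size / compressed_size = 149040 / 87561.0 = 1.7021

Compression ratio = 1.7021


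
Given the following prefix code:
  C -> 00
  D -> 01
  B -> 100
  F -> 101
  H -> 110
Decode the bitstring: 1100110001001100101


Decoding step by step:
Bits 110 -> H
Bits 01 -> D
Bits 100 -> B
Bits 01 -> D
Bits 00 -> C
Bits 110 -> H
Bits 01 -> D
Bits 01 -> D


Decoded message: HDBDCHDD


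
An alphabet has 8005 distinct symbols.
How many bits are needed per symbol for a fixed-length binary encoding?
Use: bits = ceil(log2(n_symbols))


log2(8005) = 12.9667
Bracket: 2^12 = 4096 < 8005 <= 2^13 = 8192
So ceil(log2(8005)) = 13

bits = ceil(log2(8005)) = ceil(12.9667) = 13 bits


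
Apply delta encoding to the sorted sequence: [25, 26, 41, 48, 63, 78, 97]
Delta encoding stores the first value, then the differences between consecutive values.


First value: 25
Deltas:
  26 - 25 = 1
  41 - 26 = 15
  48 - 41 = 7
  63 - 48 = 15
  78 - 63 = 15
  97 - 78 = 19


Delta encoded: [25, 1, 15, 7, 15, 15, 19]
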